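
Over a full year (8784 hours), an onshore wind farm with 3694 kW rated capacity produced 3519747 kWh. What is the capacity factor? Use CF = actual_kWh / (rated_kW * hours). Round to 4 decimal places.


Capacity factor = actual output / maximum possible output
Maximum possible = rated * hours = 3694 * 8784 = 32448096 kWh
CF = 3519747 / 32448096
CF = 0.1085

0.1085


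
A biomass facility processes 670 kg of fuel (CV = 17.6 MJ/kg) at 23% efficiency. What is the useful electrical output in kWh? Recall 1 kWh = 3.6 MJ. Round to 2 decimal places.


Total energy = mass * CV = 670 * 17.6 = 11792.0 MJ
Useful energy = total * eta = 11792.0 * 0.23 = 2712.16 MJ
Convert to kWh: 2712.16 / 3.6
Useful energy = 753.38 kWh

753.38


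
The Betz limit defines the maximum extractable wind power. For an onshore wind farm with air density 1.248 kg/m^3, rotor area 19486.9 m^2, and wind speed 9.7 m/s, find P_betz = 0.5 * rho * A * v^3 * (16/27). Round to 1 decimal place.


The Betz coefficient Cp_max = 16/27 = 0.5926
v^3 = 9.7^3 = 912.673
P_betz = 0.5 * rho * A * v^3 * Cp_max
P_betz = 0.5 * 1.248 * 19486.9 * 912.673 * 0.5926
P_betz = 6576559.7 W

6576559.7


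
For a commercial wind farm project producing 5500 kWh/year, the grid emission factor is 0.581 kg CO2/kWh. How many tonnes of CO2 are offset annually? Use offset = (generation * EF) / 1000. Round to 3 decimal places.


CO2 offset in kg = generation * emission_factor
CO2 offset = 5500 * 0.581 = 3195.5 kg
Convert to tonnes:
  CO2 offset = 3195.5 / 1000 = 3.196 tonnes

3.196


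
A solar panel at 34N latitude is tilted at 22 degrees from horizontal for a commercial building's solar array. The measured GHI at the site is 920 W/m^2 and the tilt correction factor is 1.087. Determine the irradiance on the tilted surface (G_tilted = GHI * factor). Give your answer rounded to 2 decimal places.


Identify the given values:
  GHI = 920 W/m^2, tilt correction factor = 1.087
Apply the formula G_tilted = GHI * factor:
  G_tilted = 920 * 1.087
  G_tilted = 1000.04 W/m^2

1000.04


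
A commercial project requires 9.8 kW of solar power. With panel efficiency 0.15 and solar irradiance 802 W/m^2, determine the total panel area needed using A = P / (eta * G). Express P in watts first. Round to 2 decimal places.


Convert target power to watts: P = 9.8 * 1000 = 9800.0 W
Compute denominator: eta * G = 0.15 * 802 = 120.3
Required area A = P / (eta * G) = 9800.0 / 120.3
A = 81.46 m^2

81.46


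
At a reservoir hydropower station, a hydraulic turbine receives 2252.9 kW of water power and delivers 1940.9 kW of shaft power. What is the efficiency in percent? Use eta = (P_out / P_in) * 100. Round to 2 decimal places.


Turbine efficiency = (output power / input power) * 100
eta = (1940.9 / 2252.9) * 100
eta = 86.15%

86.15


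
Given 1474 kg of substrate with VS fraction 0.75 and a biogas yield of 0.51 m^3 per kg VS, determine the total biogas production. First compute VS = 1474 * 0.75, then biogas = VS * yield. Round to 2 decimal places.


Compute volatile solids:
  VS = mass * VS_fraction = 1474 * 0.75 = 1105.5 kg
Calculate biogas volume:
  Biogas = VS * specific_yield = 1105.5 * 0.51
  Biogas = 563.81 m^3

563.81


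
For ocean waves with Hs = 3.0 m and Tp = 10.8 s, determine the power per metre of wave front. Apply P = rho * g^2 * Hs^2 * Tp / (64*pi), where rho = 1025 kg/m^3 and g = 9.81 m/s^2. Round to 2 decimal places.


Apply wave power formula:
  g^2 = 9.81^2 = 96.2361
  Hs^2 = 3.0^2 = 9.0
  Numerator = rho * g^2 * Hs^2 * Tp = 1025 * 96.2361 * 9.0 * 10.8 = 9588002.64
  Denominator = 64 * pi = 201.0619
  P = 9588002.64 / 201.0619 = 47686.81 W/m

47686.81


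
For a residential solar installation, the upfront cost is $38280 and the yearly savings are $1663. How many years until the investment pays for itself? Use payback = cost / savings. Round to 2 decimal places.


Simple payback period = initial cost / annual savings
Payback = 38280 / 1663
Payback = 23.02 years

23.02


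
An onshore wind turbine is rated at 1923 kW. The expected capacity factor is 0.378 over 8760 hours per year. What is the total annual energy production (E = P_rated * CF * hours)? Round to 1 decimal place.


Annual energy = rated_kW * capacity_factor * hours_per_year
Given: P_rated = 1923 kW, CF = 0.378, hours = 8760
E = 1923 * 0.378 * 8760
E = 6367591.4 kWh

6367591.4


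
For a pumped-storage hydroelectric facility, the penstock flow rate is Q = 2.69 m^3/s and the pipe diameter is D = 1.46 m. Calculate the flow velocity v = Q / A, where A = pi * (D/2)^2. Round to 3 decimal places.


Compute pipe cross-sectional area:
  A = pi * (D/2)^2 = pi * (1.46/2)^2 = 1.6742 m^2
Calculate velocity:
  v = Q / A = 2.69 / 1.6742
  v = 1.607 m/s

1.607


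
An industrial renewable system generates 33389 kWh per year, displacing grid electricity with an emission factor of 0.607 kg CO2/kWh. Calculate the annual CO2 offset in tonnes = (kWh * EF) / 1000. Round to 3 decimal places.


CO2 offset in kg = generation * emission_factor
CO2 offset = 33389 * 0.607 = 20267.12 kg
Convert to tonnes:
  CO2 offset = 20267.12 / 1000 = 20.267 tonnes

20.267


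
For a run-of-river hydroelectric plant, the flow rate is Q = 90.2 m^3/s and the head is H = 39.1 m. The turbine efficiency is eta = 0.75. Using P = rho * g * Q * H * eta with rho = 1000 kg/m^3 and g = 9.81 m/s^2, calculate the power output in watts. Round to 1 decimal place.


Apply the hydropower formula P = rho * g * Q * H * eta
rho * g = 1000 * 9.81 = 9810.0
P = 9810.0 * 90.2 * 39.1 * 0.75
P = 25948578.2 W

25948578.2


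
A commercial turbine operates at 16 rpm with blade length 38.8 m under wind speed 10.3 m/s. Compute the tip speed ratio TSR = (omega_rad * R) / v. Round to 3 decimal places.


Convert rotational speed to rad/s:
  omega = 16 * 2 * pi / 60 = 1.6755 rad/s
Compute tip speed:
  v_tip = omega * R = 1.6755 * 38.8 = 65.01 m/s
Tip speed ratio:
  TSR = v_tip / v_wind = 65.01 / 10.3 = 6.312

6.312


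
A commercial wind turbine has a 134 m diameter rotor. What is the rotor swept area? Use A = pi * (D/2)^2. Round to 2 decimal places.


Compute the rotor radius:
  r = D / 2 = 134 / 2 = 67.0 m
Calculate swept area:
  A = pi * r^2 = pi * 67.0^2
  A = 14102.61 m^2

14102.61


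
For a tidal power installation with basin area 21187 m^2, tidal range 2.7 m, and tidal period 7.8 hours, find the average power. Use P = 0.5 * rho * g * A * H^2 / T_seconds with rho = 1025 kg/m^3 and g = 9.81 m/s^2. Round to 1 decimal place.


Convert period to seconds: T = 7.8 * 3600 = 28080.0 s
H^2 = 2.7^2 = 7.29
P = 0.5 * rho * g * A * H^2 / T
P = 0.5 * 1025 * 9.81 * 21187 * 7.29 / 28080.0
P = 27654.3 W

27654.3


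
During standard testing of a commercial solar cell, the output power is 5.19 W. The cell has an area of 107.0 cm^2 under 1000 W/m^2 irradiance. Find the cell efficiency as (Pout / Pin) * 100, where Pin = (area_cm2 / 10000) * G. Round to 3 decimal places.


First compute the input power:
  Pin = area_cm2 / 10000 * G = 107.0 / 10000 * 1000 = 10.7 W
Then compute efficiency:
  Efficiency = (Pout / Pin) * 100 = (5.19 / 10.7) * 100
  Efficiency = 48.505%

48.505


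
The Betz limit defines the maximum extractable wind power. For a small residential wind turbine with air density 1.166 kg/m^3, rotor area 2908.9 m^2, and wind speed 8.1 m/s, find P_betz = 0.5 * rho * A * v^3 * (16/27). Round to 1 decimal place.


The Betz coefficient Cp_max = 16/27 = 0.5926
v^3 = 8.1^3 = 531.441
P_betz = 0.5 * rho * A * v^3 * Cp_max
P_betz = 0.5 * 1.166 * 2908.9 * 531.441 * 0.5926
P_betz = 534082.8 W

534082.8


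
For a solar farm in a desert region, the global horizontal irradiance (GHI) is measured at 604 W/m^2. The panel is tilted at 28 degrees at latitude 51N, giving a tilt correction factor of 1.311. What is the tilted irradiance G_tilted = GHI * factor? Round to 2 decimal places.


Identify the given values:
  GHI = 604 W/m^2, tilt correction factor = 1.311
Apply the formula G_tilted = GHI * factor:
  G_tilted = 604 * 1.311
  G_tilted = 791.84 W/m^2

791.84


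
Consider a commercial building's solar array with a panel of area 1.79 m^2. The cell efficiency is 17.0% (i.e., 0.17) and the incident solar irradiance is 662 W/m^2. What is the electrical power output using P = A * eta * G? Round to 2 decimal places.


Use the solar power formula P = A * eta * G.
Given: A = 1.79 m^2, eta = 0.17, G = 662 W/m^2
P = 1.79 * 0.17 * 662
P = 201.45 W

201.45


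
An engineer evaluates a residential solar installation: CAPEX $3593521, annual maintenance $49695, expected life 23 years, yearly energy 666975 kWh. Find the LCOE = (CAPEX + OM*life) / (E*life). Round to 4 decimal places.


Total cost = CAPEX + OM * lifetime = 3593521 + 49695 * 23 = 3593521 + 1142985 = 4736506
Total generation = annual * lifetime = 666975 * 23 = 15340425 kWh
LCOE = 4736506 / 15340425
LCOE = 0.3088 $/kWh

0.3088


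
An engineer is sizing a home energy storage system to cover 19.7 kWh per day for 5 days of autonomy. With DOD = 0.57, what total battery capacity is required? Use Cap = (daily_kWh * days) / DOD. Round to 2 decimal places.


Total energy needed = daily * days = 19.7 * 5 = 98.5 kWh
Account for depth of discharge:
  Cap = total_energy / DOD = 98.5 / 0.57
  Cap = 172.81 kWh

172.81


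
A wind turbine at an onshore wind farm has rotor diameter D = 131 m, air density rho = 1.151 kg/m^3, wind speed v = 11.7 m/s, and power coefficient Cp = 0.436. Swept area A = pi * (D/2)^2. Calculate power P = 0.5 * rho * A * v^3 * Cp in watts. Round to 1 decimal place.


Step 1 -- Compute swept area:
  A = pi * (D/2)^2 = pi * (131/2)^2 = 13478.22 m^2
Step 2 -- Apply wind power equation:
  P = 0.5 * rho * A * v^3 * Cp
  v^3 = 11.7^3 = 1601.613
  P = 0.5 * 1.151 * 13478.22 * 1601.613 * 0.436
  P = 5416539.0 W

5416539.0


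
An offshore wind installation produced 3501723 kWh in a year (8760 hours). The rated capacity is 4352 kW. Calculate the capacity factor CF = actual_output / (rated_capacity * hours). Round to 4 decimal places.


Capacity factor = actual output / maximum possible output
Maximum possible = rated * hours = 4352 * 8760 = 38123520 kWh
CF = 3501723 / 38123520
CF = 0.0919

0.0919


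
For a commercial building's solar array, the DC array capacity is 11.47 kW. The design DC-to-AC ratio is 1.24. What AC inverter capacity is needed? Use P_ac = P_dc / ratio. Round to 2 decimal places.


The inverter AC capacity is determined by the DC/AC ratio.
Given: P_dc = 11.47 kW, DC/AC ratio = 1.24
P_ac = P_dc / ratio = 11.47 / 1.24
P_ac = 9.25 kW

9.25


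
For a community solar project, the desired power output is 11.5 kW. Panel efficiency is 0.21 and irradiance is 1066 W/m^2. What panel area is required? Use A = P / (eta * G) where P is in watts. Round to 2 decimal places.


Convert target power to watts: P = 11.5 * 1000 = 11500.0 W
Compute denominator: eta * G = 0.21 * 1066 = 223.86
Required area A = P / (eta * G) = 11500.0 / 223.86
A = 51.37 m^2

51.37


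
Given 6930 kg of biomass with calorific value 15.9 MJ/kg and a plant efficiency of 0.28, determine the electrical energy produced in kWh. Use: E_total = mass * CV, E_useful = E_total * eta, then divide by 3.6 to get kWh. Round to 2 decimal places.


Total energy = mass * CV = 6930 * 15.9 = 110187.0 MJ
Useful energy = total * eta = 110187.0 * 0.28 = 30852.36 MJ
Convert to kWh: 30852.36 / 3.6
Useful energy = 8570.10 kWh

8570.10


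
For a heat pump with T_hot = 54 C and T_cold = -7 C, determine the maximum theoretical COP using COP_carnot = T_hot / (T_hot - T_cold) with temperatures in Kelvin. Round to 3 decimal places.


Convert to Kelvin:
  T_hot = 54 + 273.15 = 327.15 K
  T_cold = -7 + 273.15 = 266.15 K
Apply Carnot COP formula:
  COP = T_hot_K / (T_hot_K - T_cold_K) = 327.15 / 61.0
  COP = 5.363

5.363


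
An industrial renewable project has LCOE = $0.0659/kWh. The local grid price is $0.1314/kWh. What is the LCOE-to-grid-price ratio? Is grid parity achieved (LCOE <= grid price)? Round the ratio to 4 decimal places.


Compare LCOE to grid price:
  LCOE = $0.0659/kWh, Grid price = $0.1314/kWh
  Ratio = LCOE / grid_price = 0.0659 / 0.1314 = 0.5015
  Grid parity achieved (ratio <= 1)? yes

0.5015


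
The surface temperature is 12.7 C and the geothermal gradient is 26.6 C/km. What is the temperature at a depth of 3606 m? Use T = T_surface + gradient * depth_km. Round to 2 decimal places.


Convert depth to km: 3606 / 1000 = 3.606 km
Temperature increase = gradient * depth_km = 26.6 * 3.606 = 95.92 C
Temperature at depth = T_surface + delta_T = 12.7 + 95.92
T = 108.62 C

108.62


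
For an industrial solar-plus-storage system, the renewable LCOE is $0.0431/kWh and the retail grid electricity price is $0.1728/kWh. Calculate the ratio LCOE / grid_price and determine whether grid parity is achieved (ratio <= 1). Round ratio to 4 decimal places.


Compare LCOE to grid price:
  LCOE = $0.0431/kWh, Grid price = $0.1728/kWh
  Ratio = LCOE / grid_price = 0.0431 / 0.1728 = 0.2494
  Grid parity achieved (ratio <= 1)? yes

0.2494


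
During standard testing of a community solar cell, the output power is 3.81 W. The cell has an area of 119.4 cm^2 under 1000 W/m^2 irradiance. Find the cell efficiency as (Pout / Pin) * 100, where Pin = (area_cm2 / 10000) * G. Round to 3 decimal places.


First compute the input power:
  Pin = area_cm2 / 10000 * G = 119.4 / 10000 * 1000 = 11.94 W
Then compute efficiency:
  Efficiency = (Pout / Pin) * 100 = (3.81 / 11.94) * 100
  Efficiency = 31.910%

31.910


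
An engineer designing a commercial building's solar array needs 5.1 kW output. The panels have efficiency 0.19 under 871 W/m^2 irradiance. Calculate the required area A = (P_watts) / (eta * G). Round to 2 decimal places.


Convert target power to watts: P = 5.1 * 1000 = 5100.0 W
Compute denominator: eta * G = 0.19 * 871 = 165.49
Required area A = P / (eta * G) = 5100.0 / 165.49
A = 30.82 m^2

30.82


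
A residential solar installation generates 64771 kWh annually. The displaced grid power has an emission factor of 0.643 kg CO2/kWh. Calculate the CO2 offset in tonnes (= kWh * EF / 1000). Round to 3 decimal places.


CO2 offset in kg = generation * emission_factor
CO2 offset = 64771 * 0.643 = 41647.75 kg
Convert to tonnes:
  CO2 offset = 41647.75 / 1000 = 41.648 tonnes

41.648


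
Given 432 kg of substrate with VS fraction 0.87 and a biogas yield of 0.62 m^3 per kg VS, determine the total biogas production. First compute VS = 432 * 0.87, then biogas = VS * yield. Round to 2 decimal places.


Compute volatile solids:
  VS = mass * VS_fraction = 432 * 0.87 = 375.84 kg
Calculate biogas volume:
  Biogas = VS * specific_yield = 375.84 * 0.62
  Biogas = 233.02 m^3

233.02


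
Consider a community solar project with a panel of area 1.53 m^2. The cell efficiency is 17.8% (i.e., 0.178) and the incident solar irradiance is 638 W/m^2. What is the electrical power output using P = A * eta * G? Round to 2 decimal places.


Use the solar power formula P = A * eta * G.
Given: A = 1.53 m^2, eta = 0.178, G = 638 W/m^2
P = 1.53 * 0.178 * 638
P = 173.75 W

173.75


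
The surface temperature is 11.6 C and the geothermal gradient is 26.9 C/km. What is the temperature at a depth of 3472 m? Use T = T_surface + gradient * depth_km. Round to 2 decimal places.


Convert depth to km: 3472 / 1000 = 3.472 km
Temperature increase = gradient * depth_km = 26.9 * 3.472 = 93.4 C
Temperature at depth = T_surface + delta_T = 11.6 + 93.4
T = 105.00 C

105.00


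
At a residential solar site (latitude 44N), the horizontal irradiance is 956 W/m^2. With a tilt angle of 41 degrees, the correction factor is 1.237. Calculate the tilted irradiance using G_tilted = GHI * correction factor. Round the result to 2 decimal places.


Identify the given values:
  GHI = 956 W/m^2, tilt correction factor = 1.237
Apply the formula G_tilted = GHI * factor:
  G_tilted = 956 * 1.237
  G_tilted = 1182.57 W/m^2

1182.57


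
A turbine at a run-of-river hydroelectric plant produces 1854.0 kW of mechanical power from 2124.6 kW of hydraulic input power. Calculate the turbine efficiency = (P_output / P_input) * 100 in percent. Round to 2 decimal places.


Turbine efficiency = (output power / input power) * 100
eta = (1854.0 / 2124.6) * 100
eta = 87.26%

87.26


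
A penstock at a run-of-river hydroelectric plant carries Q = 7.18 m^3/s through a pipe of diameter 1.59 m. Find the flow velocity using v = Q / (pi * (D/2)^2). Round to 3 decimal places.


Compute pipe cross-sectional area:
  A = pi * (D/2)^2 = pi * (1.59/2)^2 = 1.9856 m^2
Calculate velocity:
  v = Q / A = 7.18 / 1.9856
  v = 3.616 m/s

3.616


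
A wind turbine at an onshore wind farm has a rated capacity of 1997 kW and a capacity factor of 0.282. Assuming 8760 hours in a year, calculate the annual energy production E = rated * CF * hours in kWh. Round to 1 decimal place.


Annual energy = rated_kW * capacity_factor * hours_per_year
Given: P_rated = 1997 kW, CF = 0.282, hours = 8760
E = 1997 * 0.282 * 8760
E = 4933229.0 kWh

4933229.0


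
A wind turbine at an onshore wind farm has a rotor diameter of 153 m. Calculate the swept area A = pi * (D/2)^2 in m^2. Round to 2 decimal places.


Compute the rotor radius:
  r = D / 2 = 153 / 2 = 76.5 m
Calculate swept area:
  A = pi * r^2 = pi * 76.5^2
  A = 18385.39 m^2

18385.39


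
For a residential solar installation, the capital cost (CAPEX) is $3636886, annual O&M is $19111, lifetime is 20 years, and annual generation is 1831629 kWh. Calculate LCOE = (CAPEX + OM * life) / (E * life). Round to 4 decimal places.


Total cost = CAPEX + OM * lifetime = 3636886 + 19111 * 20 = 3636886 + 382220 = 4019106
Total generation = annual * lifetime = 1831629 * 20 = 36632580 kWh
LCOE = 4019106 / 36632580
LCOE = 0.1097 $/kWh

0.1097


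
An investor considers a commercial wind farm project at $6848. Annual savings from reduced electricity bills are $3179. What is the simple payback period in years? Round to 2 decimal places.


Simple payback period = initial cost / annual savings
Payback = 6848 / 3179
Payback = 2.15 years

2.15


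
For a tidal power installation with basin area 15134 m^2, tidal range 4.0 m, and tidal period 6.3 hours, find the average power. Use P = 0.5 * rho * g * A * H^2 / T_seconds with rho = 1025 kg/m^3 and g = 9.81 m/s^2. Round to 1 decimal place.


Convert period to seconds: T = 6.3 * 3600 = 22680.0 s
H^2 = 4.0^2 = 16.0
P = 0.5 * rho * g * A * H^2 / T
P = 0.5 * 1025 * 9.81 * 15134 * 16.0 / 22680.0
P = 53677.7 W

53677.7


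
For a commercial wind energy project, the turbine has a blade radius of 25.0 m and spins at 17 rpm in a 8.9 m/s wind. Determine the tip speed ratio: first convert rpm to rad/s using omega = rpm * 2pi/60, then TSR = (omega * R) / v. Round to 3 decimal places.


Convert rotational speed to rad/s:
  omega = 17 * 2 * pi / 60 = 1.7802 rad/s
Compute tip speed:
  v_tip = omega * R = 1.7802 * 25.0 = 44.506 m/s
Tip speed ratio:
  TSR = v_tip / v_wind = 44.506 / 8.9 = 5.001

5.001


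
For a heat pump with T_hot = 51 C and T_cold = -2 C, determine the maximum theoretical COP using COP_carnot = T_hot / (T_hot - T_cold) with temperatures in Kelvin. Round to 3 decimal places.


Convert to Kelvin:
  T_hot = 51 + 273.15 = 324.15 K
  T_cold = -2 + 273.15 = 271.15 K
Apply Carnot COP formula:
  COP = T_hot_K / (T_hot_K - T_cold_K) = 324.15 / 53.0
  COP = 6.116

6.116


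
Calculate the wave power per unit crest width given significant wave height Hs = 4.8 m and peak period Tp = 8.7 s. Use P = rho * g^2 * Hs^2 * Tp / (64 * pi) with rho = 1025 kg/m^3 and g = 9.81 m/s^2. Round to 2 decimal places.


Apply wave power formula:
  g^2 = 9.81^2 = 96.2361
  Hs^2 = 4.8^2 = 23.04
  Numerator = rho * g^2 * Hs^2 * Tp = 1025 * 96.2361 * 23.04 * 8.7 = 19772592.12
  Denominator = 64 * pi = 201.0619
  P = 19772592.12 / 201.0619 = 98340.81 W/m

98340.81


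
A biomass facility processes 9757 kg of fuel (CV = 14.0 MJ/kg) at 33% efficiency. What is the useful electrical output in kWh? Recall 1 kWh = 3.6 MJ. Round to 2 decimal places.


Total energy = mass * CV = 9757 * 14.0 = 136598.0 MJ
Useful energy = total * eta = 136598.0 * 0.33 = 45077.34 MJ
Convert to kWh: 45077.34 / 3.6
Useful energy = 12521.48 kWh

12521.48


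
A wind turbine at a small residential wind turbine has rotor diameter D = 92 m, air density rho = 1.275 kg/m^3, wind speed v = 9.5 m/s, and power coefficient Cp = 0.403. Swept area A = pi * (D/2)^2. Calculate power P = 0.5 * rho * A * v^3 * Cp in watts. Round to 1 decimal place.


Step 1 -- Compute swept area:
  A = pi * (D/2)^2 = pi * (92/2)^2 = 6647.61 m^2
Step 2 -- Apply wind power equation:
  P = 0.5 * rho * A * v^3 * Cp
  v^3 = 9.5^3 = 857.375
  P = 0.5 * 1.275 * 6647.61 * 857.375 * 0.403
  P = 1464271.4 W

1464271.4


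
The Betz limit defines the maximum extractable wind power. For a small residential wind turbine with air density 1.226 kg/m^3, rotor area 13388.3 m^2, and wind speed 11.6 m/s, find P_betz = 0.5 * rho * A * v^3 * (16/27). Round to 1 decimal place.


The Betz coefficient Cp_max = 16/27 = 0.5926
v^3 = 11.6^3 = 1560.896
P_betz = 0.5 * rho * A * v^3 * Cp_max
P_betz = 0.5 * 1.226 * 13388.3 * 1560.896 * 0.5926
P_betz = 7591299.0 W

7591299.0


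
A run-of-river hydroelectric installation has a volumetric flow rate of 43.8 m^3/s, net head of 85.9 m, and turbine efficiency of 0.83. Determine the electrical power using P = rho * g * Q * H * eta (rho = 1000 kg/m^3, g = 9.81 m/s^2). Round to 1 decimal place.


Apply the hydropower formula P = rho * g * Q * H * eta
rho * g = 1000 * 9.81 = 9810.0
P = 9810.0 * 43.8 * 85.9 * 0.83
P = 30634752.4 W

30634752.4


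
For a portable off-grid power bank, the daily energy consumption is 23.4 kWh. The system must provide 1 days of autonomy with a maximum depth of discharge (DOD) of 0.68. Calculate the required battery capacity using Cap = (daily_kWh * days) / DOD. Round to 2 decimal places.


Total energy needed = daily * days = 23.4 * 1 = 23.4 kWh
Account for depth of discharge:
  Cap = total_energy / DOD = 23.4 / 0.68
  Cap = 34.41 kWh

34.41


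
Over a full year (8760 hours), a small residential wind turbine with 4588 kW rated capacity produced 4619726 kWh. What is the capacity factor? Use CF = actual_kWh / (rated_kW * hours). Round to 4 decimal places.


Capacity factor = actual output / maximum possible output
Maximum possible = rated * hours = 4588 * 8760 = 40190880 kWh
CF = 4619726 / 40190880
CF = 0.1149

0.1149


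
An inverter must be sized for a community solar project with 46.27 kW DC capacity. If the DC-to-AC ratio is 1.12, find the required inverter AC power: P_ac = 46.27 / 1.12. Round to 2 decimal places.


The inverter AC capacity is determined by the DC/AC ratio.
Given: P_dc = 46.27 kW, DC/AC ratio = 1.12
P_ac = P_dc / ratio = 46.27 / 1.12
P_ac = 41.31 kW

41.31


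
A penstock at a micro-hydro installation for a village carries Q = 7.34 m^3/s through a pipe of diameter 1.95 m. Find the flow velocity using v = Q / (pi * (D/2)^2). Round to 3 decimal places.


Compute pipe cross-sectional area:
  A = pi * (D/2)^2 = pi * (1.95/2)^2 = 2.9865 m^2
Calculate velocity:
  v = Q / A = 7.34 / 2.9865
  v = 2.458 m/s

2.458


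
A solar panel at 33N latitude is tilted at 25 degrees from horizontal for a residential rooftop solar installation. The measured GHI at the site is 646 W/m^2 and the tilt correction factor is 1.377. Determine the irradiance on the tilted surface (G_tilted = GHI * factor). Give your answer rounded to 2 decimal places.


Identify the given values:
  GHI = 646 W/m^2, tilt correction factor = 1.377
Apply the formula G_tilted = GHI * factor:
  G_tilted = 646 * 1.377
  G_tilted = 889.54 W/m^2

889.54


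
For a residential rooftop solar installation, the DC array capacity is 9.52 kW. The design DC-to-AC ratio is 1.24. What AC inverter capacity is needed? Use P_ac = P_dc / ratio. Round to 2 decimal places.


The inverter AC capacity is determined by the DC/AC ratio.
Given: P_dc = 9.52 kW, DC/AC ratio = 1.24
P_ac = P_dc / ratio = 9.52 / 1.24
P_ac = 7.68 kW

7.68


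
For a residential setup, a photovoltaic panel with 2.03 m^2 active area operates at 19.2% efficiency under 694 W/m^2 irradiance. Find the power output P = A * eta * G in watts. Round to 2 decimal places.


Use the solar power formula P = A * eta * G.
Given: A = 2.03 m^2, eta = 0.192, G = 694 W/m^2
P = 2.03 * 0.192 * 694
P = 270.49 W

270.49


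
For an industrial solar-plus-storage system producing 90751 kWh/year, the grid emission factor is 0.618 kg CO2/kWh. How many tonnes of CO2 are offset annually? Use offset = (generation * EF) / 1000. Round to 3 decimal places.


CO2 offset in kg = generation * emission_factor
CO2 offset = 90751 * 0.618 = 56084.12 kg
Convert to tonnes:
  CO2 offset = 56084.12 / 1000 = 56.084 tonnes

56.084


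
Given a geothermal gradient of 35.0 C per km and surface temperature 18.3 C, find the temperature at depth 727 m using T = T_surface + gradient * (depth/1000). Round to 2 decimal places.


Convert depth to km: 727 / 1000 = 0.727 km
Temperature increase = gradient * depth_km = 35.0 * 0.727 = 25.45 C
Temperature at depth = T_surface + delta_T = 18.3 + 25.45
T = 43.75 C

43.75


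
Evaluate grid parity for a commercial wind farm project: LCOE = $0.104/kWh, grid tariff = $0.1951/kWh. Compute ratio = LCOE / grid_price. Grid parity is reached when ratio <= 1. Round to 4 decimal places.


Compare LCOE to grid price:
  LCOE = $0.104/kWh, Grid price = $0.1951/kWh
  Ratio = LCOE / grid_price = 0.104 / 0.1951 = 0.5331
  Grid parity achieved (ratio <= 1)? yes

0.5331


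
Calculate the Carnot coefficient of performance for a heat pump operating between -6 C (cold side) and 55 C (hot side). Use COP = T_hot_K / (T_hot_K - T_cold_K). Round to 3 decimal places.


Convert to Kelvin:
  T_hot = 55 + 273.15 = 328.15 K
  T_cold = -6 + 273.15 = 267.15 K
Apply Carnot COP formula:
  COP = T_hot_K / (T_hot_K - T_cold_K) = 328.15 / 61.0
  COP = 5.380

5.380


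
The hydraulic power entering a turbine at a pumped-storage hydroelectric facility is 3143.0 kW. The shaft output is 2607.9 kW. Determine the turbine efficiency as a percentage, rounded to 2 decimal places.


Turbine efficiency = (output power / input power) * 100
eta = (2607.9 / 3143.0) * 100
eta = 82.97%

82.97


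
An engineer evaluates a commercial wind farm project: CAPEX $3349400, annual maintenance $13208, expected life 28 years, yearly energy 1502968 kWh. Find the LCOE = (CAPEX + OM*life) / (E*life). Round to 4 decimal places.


Total cost = CAPEX + OM * lifetime = 3349400 + 13208 * 28 = 3349400 + 369824 = 3719224
Total generation = annual * lifetime = 1502968 * 28 = 42083104 kWh
LCOE = 3719224 / 42083104
LCOE = 0.0884 $/kWh

0.0884


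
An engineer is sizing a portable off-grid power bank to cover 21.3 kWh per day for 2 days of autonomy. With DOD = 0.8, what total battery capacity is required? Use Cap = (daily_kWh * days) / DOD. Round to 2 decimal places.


Total energy needed = daily * days = 21.3 * 2 = 42.6 kWh
Account for depth of discharge:
  Cap = total_energy / DOD = 42.6 / 0.8
  Cap = 53.25 kWh

53.25


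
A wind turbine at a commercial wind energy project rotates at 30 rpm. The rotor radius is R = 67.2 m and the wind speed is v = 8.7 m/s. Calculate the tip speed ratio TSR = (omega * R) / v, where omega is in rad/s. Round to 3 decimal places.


Convert rotational speed to rad/s:
  omega = 30 * 2 * pi / 60 = 3.1416 rad/s
Compute tip speed:
  v_tip = omega * R = 3.1416 * 67.2 = 211.115 m/s
Tip speed ratio:
  TSR = v_tip / v_wind = 211.115 / 8.7 = 24.266

24.266


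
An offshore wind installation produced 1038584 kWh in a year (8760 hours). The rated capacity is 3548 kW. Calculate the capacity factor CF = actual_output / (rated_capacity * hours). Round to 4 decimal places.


Capacity factor = actual output / maximum possible output
Maximum possible = rated * hours = 3548 * 8760 = 31080480 kWh
CF = 1038584 / 31080480
CF = 0.0334

0.0334


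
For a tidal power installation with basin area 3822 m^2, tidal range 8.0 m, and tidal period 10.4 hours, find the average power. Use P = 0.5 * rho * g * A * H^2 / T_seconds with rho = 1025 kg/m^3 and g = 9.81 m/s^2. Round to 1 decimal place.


Convert period to seconds: T = 10.4 * 3600 = 37440.0 s
H^2 = 8.0^2 = 64.0
P = 0.5 * rho * g * A * H^2 / T
P = 0.5 * 1025 * 9.81 * 3822 * 64.0 / 37440.0
P = 32847.2 W

32847.2


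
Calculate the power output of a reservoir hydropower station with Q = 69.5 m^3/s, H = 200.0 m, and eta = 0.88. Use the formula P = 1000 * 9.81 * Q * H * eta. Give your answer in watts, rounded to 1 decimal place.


Apply the hydropower formula P = rho * g * Q * H * eta
rho * g = 1000 * 9.81 = 9810.0
P = 9810.0 * 69.5 * 200.0 * 0.88
P = 119995920.0 W

119995920.0


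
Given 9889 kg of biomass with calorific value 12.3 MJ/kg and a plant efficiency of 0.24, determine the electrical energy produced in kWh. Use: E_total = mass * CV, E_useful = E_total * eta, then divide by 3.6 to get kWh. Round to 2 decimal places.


Total energy = mass * CV = 9889 * 12.3 = 121634.7 MJ
Useful energy = total * eta = 121634.7 * 0.24 = 29192.33 MJ
Convert to kWh: 29192.33 / 3.6
Useful energy = 8108.98 kWh

8108.98


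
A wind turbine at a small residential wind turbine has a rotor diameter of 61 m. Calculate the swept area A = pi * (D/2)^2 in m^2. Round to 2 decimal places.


Compute the rotor radius:
  r = D / 2 = 61 / 2 = 30.5 m
Calculate swept area:
  A = pi * r^2 = pi * 30.5^2
  A = 2922.47 m^2

2922.47


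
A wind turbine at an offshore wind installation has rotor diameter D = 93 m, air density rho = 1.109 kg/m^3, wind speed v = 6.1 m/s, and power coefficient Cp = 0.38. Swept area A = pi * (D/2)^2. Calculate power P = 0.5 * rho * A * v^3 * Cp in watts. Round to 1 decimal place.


Step 1 -- Compute swept area:
  A = pi * (D/2)^2 = pi * (93/2)^2 = 6792.91 m^2
Step 2 -- Apply wind power equation:
  P = 0.5 * rho * A * v^3 * Cp
  v^3 = 6.1^3 = 226.981
  P = 0.5 * 1.109 * 6792.91 * 226.981 * 0.38
  P = 324885.6 W

324885.6


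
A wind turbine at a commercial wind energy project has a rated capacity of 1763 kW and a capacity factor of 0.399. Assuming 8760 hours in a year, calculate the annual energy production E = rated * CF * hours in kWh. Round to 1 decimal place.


Annual energy = rated_kW * capacity_factor * hours_per_year
Given: P_rated = 1763 kW, CF = 0.399, hours = 8760
E = 1763 * 0.399 * 8760
E = 6162108.1 kWh

6162108.1


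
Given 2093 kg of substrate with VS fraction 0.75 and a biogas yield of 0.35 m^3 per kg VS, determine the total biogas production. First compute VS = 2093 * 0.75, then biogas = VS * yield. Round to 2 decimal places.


Compute volatile solids:
  VS = mass * VS_fraction = 2093 * 0.75 = 1569.75 kg
Calculate biogas volume:
  Biogas = VS * specific_yield = 1569.75 * 0.35
  Biogas = 549.41 m^3

549.41


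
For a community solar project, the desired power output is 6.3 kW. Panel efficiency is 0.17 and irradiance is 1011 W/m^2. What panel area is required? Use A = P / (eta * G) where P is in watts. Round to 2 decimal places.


Convert target power to watts: P = 6.3 * 1000 = 6300.0 W
Compute denominator: eta * G = 0.17 * 1011 = 171.87
Required area A = P / (eta * G) = 6300.0 / 171.87
A = 36.66 m^2

36.66


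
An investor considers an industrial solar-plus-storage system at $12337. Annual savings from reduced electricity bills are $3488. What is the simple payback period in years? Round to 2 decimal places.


Simple payback period = initial cost / annual savings
Payback = 12337 / 3488
Payback = 3.54 years

3.54


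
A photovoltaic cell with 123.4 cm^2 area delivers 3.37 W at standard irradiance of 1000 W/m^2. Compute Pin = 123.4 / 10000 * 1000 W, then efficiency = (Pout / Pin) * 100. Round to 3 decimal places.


First compute the input power:
  Pin = area_cm2 / 10000 * G = 123.4 / 10000 * 1000 = 12.34 W
Then compute efficiency:
  Efficiency = (Pout / Pin) * 100 = (3.37 / 12.34) * 100
  Efficiency = 27.310%

27.310


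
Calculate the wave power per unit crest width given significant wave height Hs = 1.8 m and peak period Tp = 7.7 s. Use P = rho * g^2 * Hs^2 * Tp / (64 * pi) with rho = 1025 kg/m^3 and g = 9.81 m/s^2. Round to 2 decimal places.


Apply wave power formula:
  g^2 = 9.81^2 = 96.2361
  Hs^2 = 1.8^2 = 3.24
  Numerator = rho * g^2 * Hs^2 * Tp = 1025 * 96.2361 * 3.24 * 7.7 = 2460920.68
  Denominator = 64 * pi = 201.0619
  P = 2460920.68 / 201.0619 = 12239.62 W/m

12239.62


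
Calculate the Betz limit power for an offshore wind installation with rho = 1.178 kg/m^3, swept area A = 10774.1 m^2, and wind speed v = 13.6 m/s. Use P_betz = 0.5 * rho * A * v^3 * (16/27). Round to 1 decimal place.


The Betz coefficient Cp_max = 16/27 = 0.5926
v^3 = 13.6^3 = 2515.456
P_betz = 0.5 * rho * A * v^3 * Cp_max
P_betz = 0.5 * 1.178 * 10774.1 * 2515.456 * 0.5926
P_betz = 9459523.1 W

9459523.1


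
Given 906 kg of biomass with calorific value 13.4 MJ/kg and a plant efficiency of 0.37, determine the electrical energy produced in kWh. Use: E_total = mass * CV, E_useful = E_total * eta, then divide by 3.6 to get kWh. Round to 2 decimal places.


Total energy = mass * CV = 906 * 13.4 = 12140.4 MJ
Useful energy = total * eta = 12140.4 * 0.37 = 4491.95 MJ
Convert to kWh: 4491.95 / 3.6
Useful energy = 1247.76 kWh

1247.76


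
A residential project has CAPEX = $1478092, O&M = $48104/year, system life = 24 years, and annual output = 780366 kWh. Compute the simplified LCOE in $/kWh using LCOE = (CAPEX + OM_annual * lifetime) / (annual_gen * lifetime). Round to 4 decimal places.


Total cost = CAPEX + OM * lifetime = 1478092 + 48104 * 24 = 1478092 + 1154496 = 2632588
Total generation = annual * lifetime = 780366 * 24 = 18728784 kWh
LCOE = 2632588 / 18728784
LCOE = 0.1406 $/kWh

0.1406


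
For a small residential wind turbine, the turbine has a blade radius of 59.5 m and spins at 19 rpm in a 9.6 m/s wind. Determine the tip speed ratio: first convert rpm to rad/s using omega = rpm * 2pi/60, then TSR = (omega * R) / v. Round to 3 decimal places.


Convert rotational speed to rad/s:
  omega = 19 * 2 * pi / 60 = 1.9897 rad/s
Compute tip speed:
  v_tip = omega * R = 1.9897 * 59.5 = 118.386 m/s
Tip speed ratio:
  TSR = v_tip / v_wind = 118.386 / 9.6 = 12.332

12.332


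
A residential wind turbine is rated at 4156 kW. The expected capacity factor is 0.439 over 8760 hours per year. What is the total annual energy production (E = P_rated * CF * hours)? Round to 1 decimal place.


Annual energy = rated_kW * capacity_factor * hours_per_year
Given: P_rated = 4156 kW, CF = 0.439, hours = 8760
E = 4156 * 0.439 * 8760
E = 15982479.8 kWh

15982479.8


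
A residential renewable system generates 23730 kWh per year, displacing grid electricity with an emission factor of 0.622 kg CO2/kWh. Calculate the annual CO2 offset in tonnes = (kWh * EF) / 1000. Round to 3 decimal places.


CO2 offset in kg = generation * emission_factor
CO2 offset = 23730 * 0.622 = 14760.06 kg
Convert to tonnes:
  CO2 offset = 14760.06 / 1000 = 14.760 tonnes

14.760


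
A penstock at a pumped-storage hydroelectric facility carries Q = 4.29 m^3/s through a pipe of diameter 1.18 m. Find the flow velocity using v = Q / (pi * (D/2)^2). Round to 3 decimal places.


Compute pipe cross-sectional area:
  A = pi * (D/2)^2 = pi * (1.18/2)^2 = 1.0936 m^2
Calculate velocity:
  v = Q / A = 4.29 / 1.0936
  v = 3.923 m/s

3.923


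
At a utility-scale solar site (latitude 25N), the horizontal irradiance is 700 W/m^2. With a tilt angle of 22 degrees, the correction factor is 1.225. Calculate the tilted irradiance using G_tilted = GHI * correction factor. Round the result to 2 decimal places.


Identify the given values:
  GHI = 700 W/m^2, tilt correction factor = 1.225
Apply the formula G_tilted = GHI * factor:
  G_tilted = 700 * 1.225
  G_tilted = 857.50 W/m^2

857.50


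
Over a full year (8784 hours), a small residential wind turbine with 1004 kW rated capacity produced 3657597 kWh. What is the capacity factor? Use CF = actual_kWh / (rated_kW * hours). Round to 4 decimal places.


Capacity factor = actual output / maximum possible output
Maximum possible = rated * hours = 1004 * 8784 = 8819136 kWh
CF = 3657597 / 8819136
CF = 0.4147

0.4147


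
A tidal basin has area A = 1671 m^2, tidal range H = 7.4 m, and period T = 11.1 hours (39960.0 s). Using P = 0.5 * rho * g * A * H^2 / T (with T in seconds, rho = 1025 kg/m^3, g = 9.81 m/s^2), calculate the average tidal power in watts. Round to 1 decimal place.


Convert period to seconds: T = 11.1 * 3600 = 39960.0 s
H^2 = 7.4^2 = 54.76
P = 0.5 * rho * g * A * H^2 / T
P = 0.5 * 1025 * 9.81 * 1671 * 54.76 / 39960.0
P = 11512.7 W

11512.7


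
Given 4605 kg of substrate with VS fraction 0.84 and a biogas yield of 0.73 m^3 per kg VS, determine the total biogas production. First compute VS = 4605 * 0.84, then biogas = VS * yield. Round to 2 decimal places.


Compute volatile solids:
  VS = mass * VS_fraction = 4605 * 0.84 = 3868.2 kg
Calculate biogas volume:
  Biogas = VS * specific_yield = 3868.2 * 0.73
  Biogas = 2823.79 m^3

2823.79


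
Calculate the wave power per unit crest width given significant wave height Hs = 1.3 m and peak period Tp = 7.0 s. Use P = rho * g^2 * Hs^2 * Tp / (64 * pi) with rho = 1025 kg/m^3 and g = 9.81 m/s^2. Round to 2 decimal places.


Apply wave power formula:
  g^2 = 9.81^2 = 96.2361
  Hs^2 = 1.3^2 = 1.69
  Numerator = rho * g^2 * Hs^2 * Tp = 1025 * 96.2361 * 1.69 * 7.0 = 1166934.89
  Denominator = 64 * pi = 201.0619
  P = 1166934.89 / 201.0619 = 5803.86 W/m

5803.86


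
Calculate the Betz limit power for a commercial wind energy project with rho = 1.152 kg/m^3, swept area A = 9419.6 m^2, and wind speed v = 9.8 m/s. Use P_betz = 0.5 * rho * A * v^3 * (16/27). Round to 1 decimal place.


The Betz coefficient Cp_max = 16/27 = 0.5926
v^3 = 9.8^3 = 941.192
P_betz = 0.5 * rho * A * v^3 * Cp_max
P_betz = 0.5 * 1.152 * 9419.6 * 941.192 * 0.5926
P_betz = 3026142.6 W

3026142.6


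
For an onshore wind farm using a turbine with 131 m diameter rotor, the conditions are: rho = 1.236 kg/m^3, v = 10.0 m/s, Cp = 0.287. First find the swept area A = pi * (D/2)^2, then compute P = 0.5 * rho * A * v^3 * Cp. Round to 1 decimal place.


Step 1 -- Compute swept area:
  A = pi * (D/2)^2 = pi * (131/2)^2 = 13478.22 m^2
Step 2 -- Apply wind power equation:
  P = 0.5 * rho * A * v^3 * Cp
  v^3 = 10.0^3 = 1000.0
  P = 0.5 * 1.236 * 13478.22 * 1000.0 * 0.287
  P = 2390577.6 W

2390577.6


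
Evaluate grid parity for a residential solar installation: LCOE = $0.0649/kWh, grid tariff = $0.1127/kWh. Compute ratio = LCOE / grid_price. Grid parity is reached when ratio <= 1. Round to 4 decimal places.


Compare LCOE to grid price:
  LCOE = $0.0649/kWh, Grid price = $0.1127/kWh
  Ratio = LCOE / grid_price = 0.0649 / 0.1127 = 0.5759
  Grid parity achieved (ratio <= 1)? yes

0.5759


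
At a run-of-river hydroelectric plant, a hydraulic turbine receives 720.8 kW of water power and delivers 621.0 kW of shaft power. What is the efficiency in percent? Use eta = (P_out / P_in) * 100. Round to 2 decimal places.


Turbine efficiency = (output power / input power) * 100
eta = (621.0 / 720.8) * 100
eta = 86.15%

86.15


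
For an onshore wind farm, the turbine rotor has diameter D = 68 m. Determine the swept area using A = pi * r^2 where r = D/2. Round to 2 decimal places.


Compute the rotor radius:
  r = D / 2 = 68 / 2 = 34.0 m
Calculate swept area:
  A = pi * r^2 = pi * 34.0^2
  A = 3631.68 m^2

3631.68


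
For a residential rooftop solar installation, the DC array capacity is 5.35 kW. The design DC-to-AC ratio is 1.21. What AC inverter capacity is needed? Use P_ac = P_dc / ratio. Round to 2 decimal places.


The inverter AC capacity is determined by the DC/AC ratio.
Given: P_dc = 5.35 kW, DC/AC ratio = 1.21
P_ac = P_dc / ratio = 5.35 / 1.21
P_ac = 4.42 kW

4.42


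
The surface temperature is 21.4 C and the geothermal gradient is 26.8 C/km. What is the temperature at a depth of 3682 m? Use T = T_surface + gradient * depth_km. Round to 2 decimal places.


Convert depth to km: 3682 / 1000 = 3.682 km
Temperature increase = gradient * depth_km = 26.8 * 3.682 = 98.68 C
Temperature at depth = T_surface + delta_T = 21.4 + 98.68
T = 120.08 C

120.08
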